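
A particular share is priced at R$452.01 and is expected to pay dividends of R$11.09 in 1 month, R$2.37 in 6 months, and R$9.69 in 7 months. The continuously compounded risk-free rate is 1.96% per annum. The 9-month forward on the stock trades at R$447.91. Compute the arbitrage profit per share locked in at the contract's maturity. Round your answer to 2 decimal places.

R$12.55 per share

PV(dividends) I = 11.09·e^(−0.0196·1/12) + 2.37·e^(−0.0196·6/12) + 9.69·e^(−0.0196·7/12) = 22.9986
Fair forward F* = (S − I)·e^(rT) = (452.01 − 22.9986)·e^0.014700 = 429.0114 × 1.014809 = 435.3646
Market R$447.91 > fair 435.3646: forward overpriced → cash-and-carry (borrow at r, buy the stock and collect the dividends, short the forward).
Profit at T = |F_mkt − F*| = |447.91 − 435.3646| = R$12.55 per share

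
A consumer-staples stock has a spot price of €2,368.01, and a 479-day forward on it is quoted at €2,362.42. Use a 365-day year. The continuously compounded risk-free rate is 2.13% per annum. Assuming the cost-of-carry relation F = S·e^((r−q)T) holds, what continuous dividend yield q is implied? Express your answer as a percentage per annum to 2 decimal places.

2.31%

From F = S·e^((r−q)T): (r − q) = ln(F/S)/T
ln(2362.42/2368.01) = ln(0.997639) = -0.002364
(r − q) = -0.002364 / (479/365) = -0.001801
q = r − ln(F/S)/T = 0.0213 + 0.001801 = 0.023101
q = 2.31%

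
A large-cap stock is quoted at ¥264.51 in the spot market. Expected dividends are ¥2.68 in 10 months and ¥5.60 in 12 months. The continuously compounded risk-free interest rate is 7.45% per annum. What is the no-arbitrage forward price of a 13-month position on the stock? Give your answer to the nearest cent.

¥278.38

PV(dividends) I = 2.68·e^(−0.0745·10/12) + 5.60·e^(−0.0745·12/12)
I = 2.5187 + 5.1980 = 7.7167
F = (S − I)·e^(rT) = (264.51 − 7.7167) · e^(0.0745·13/12)
= 256.7933 · e^0.080708 = 256.7933 × 1.084054 = ¥278.38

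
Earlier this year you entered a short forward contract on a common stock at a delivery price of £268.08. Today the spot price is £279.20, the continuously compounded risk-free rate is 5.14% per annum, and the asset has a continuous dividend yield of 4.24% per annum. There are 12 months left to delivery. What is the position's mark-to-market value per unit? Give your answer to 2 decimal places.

-£12.96

Current fair forward for the remaining 12 months: F = S·e^((r − q)·T), (r − q) = 0.0514 − 0.0424 = 0.0090
F = 279.20 · e^(0.0090 × 12/12) = 279.20 × 1.009041 = 281.7242
Value of long forward = (F − K)·e^(−rT) = (281.7242 − 268.08) · e^(−0.0514·12/12)
= 13.6442 × 0.949899 = 12.96
Short position value = −(long value) = -£12.96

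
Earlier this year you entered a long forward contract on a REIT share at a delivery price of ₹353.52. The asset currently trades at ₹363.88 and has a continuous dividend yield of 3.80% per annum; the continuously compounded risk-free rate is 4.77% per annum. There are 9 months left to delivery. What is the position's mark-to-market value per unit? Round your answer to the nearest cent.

Current fair forward for the remaining 9 months: F = S·e^((r − q)·T), (r − q) = 0.0477 − 0.0380 = 0.0097
F = 363.88 · e^(0.0097 × 9/12) = 363.88 × 1.007302 = 366.5371
Value of long forward = (F − K)·e^(−rT) = (366.5371 − 353.52) · e^(−0.0477·9/12)
= 13.0171 × 0.964857 = 12.56

₹12.56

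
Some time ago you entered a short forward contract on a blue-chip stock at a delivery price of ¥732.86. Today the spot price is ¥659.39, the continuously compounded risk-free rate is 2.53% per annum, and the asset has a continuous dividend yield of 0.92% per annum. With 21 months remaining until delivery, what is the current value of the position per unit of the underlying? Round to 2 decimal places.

¥52.26

Current fair forward for the remaining 21 months: F = S·e^((r − q)·T), (r − q) = 0.0253 − 0.0092 = 0.0161
F = 659.39 · e^(0.0161 × 21/12) = 659.39 × 1.028576 = 678.2327
Value of long forward = (F − K)·e^(−rT) = (678.2327 − 732.86) · e^(−0.0253·21/12)
= -54.6273 × 0.956691 = -52.26
Short position value = −(long value) = ¥52.26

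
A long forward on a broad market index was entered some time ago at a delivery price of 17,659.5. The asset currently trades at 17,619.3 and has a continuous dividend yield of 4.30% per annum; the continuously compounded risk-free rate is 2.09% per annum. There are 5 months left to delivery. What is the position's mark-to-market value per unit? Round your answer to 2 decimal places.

-199.95

Current fair forward for the remaining 5 months: F = S·e^((r − q)·T), (r − q) = 0.0209 − 0.0430 = -0.0221
F = 17619.3 · e^(-0.0221 × 5/12) = 17619.3 × 0.99083393 = 17457.8003
Value of long forward = (F − K)·e^(−rT) = (17457.8003 − 17659.5) · e^(−0.0209·5/12)
= -201.6997 × 0.99132947 = -199.95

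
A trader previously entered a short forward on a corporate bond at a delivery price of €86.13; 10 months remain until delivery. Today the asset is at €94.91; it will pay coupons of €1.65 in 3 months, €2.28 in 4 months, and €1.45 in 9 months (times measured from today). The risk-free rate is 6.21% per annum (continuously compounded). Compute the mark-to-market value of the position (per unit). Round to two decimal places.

PV(remaining coupons) I = 1.65·e^(−0.0621·3/12) + 2.28·e^(−0.0621·4/12) + 1.45·e^(−0.0621·9/12) = 5.2419
Current forward F = (S − I)·e^(rT) = (94.91 − 5.2419)·e^(0.0621·10/12) = 89.6681 × 1.053112 = 94.4306
Value (long) = (F − K)·e^(−rT) = (94.4306 − 86.13) × 0.949566 = 7.8820
Short position value = −(long value) = -€7.88

-€7.88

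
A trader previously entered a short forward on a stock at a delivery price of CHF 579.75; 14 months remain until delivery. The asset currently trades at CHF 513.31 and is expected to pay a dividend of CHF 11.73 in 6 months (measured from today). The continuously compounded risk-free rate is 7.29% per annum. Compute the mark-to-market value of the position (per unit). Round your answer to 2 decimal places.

CHF 30.48

PV(remaining dividends) I = 11.73·e^(−0.0729·6/12) = 11.3101
Current forward F = (S − I)·e^(rT) = (513.31 − 11.3101)·e^(0.0729·14/12) = 501.9999 × 1.088772 = 546.5634
Value (long) = (F − K)·e^(−rT) = (546.5634 − 579.75) × 0.918466 = -30.4808
Short position value = −(long value) = CHF 30.48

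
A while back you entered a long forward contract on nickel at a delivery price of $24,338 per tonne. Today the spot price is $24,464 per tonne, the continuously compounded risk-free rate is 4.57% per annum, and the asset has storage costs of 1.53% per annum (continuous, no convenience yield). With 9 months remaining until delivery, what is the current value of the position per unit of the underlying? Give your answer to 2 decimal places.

$1228.39 per tonne

Current fair forward for the remaining 9 months: F = S·e^((r + u)·T), (r + u) = 0.0457 + 0.0153 = 0.0610
F = 24464 · e^(0.0610 × 9/12) = 24464 × 1.04681268 = 25609.2254
Value of long forward = (F − K)·e^(−rT) = (25609.2254 − 24338) · e^(−0.0457·9/12)
= 1271.2254 × 0.96630573 = 1228.39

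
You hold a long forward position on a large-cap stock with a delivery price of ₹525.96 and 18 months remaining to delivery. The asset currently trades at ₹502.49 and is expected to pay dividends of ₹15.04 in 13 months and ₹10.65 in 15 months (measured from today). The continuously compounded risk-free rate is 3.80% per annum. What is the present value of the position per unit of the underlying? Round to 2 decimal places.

PV(remaining dividends) I = 15.04·e^(−0.0380·13/12) + 10.65·e^(−0.0380·15/12) = 24.5894
Current forward F = (S − I)·e^(rT) = (502.49 − 24.5894)·e^(0.0380·18/12) = 477.9006 × 1.058656 = 505.9323
Value (long) = (F − K)·e^(−rT) = (505.9323 − 525.96) × 0.944594 = -18.9180
Value = -₹18.92

-₹18.92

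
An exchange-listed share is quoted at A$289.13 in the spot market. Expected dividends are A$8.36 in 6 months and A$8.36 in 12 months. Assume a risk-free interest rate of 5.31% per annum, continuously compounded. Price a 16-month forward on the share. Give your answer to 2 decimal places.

PV(dividends) I = 8.36·e^(−0.0531·6/12) + 8.36·e^(−0.0531·12/12)
I = 8.1410 + 7.9277 = 16.0687
F = (S − I)·e^(rT) = (289.13 − 16.0687) · e^(0.0531·16/12)
= 273.0613 · e^0.070800 = 273.0613 × 1.073367 = A$293.09

A$293.09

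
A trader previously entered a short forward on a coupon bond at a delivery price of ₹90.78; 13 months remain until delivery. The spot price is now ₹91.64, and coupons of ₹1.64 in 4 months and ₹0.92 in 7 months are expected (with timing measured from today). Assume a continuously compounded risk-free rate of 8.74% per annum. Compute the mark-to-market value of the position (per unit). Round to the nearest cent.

PV(remaining coupons) I = 1.64·e^(−0.0874·4/12) + 0.92·e^(−0.0874·7/12) = 2.4672
Current forward F = (S − I)·e^(rT) = (91.64 − 2.4672)·e^(0.0874·13/12) = 89.1728 × 1.099311 = 98.0286
Value (long) = (F − K)·e^(−rT) = (98.0286 − 90.78) × 0.909661 = 6.5938
Short position value = −(long value) = -₹6.59

-₹6.59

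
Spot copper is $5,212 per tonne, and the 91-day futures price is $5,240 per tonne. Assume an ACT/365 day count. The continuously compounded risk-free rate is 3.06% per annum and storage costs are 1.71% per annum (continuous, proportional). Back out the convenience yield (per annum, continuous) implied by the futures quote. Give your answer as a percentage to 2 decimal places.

F = S·e^((r+u−y)T) ⇒ (r+u−y) = ln(F/S)/T
ln(5240/5212) = 0.005358; /T ⇒ 0.021491
y = r + u − ln(F/S)/T = 0.0306 + 0.0171 − 0.021491 = 0.026209
y = 2.62%

2.62%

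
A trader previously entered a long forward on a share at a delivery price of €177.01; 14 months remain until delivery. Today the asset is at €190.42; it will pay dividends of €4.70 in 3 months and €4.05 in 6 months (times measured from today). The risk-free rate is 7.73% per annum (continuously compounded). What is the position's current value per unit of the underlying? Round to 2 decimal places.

PV(remaining dividends) I = 4.70·e^(−0.0773·3/12) + 4.05·e^(−0.0773·6/12) = 8.5065
Current forward F = (S − I)·e^(rT) = (190.42 − 8.5065)·e^(0.0773·14/12) = 181.9135 × 1.094375 = 199.0816
Value (long) = (F − K)·e^(−rT) = (199.0816 − 177.01) × 0.913764 = 20.1682
Value = €20.17

€20.17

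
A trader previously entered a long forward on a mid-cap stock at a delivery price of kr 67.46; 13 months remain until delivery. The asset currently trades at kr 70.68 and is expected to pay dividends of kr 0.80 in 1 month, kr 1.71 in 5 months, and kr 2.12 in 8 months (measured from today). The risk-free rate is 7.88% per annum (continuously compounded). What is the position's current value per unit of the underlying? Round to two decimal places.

kr 4.28

PV(remaining dividends) I = 0.80·e^(−0.0788·1/12) + 1.71·e^(−0.0788·5/12) + 2.12·e^(−0.0788·8/12) = 4.4610
Current forward F = (S − I)·e^(rT) = (70.68 − 4.4610)·e^(0.0788·13/12) = 66.2190 × 1.089116 = 72.1202
Value (long) = (F − K)·e^(−rT) = (72.1202 − 67.46) × 0.918176 = 4.2789
Value = kr 4.28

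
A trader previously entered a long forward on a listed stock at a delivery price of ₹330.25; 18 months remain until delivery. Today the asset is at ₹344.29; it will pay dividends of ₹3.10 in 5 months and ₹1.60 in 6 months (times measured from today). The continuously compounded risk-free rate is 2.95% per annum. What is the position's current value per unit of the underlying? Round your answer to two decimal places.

₹23.70

PV(remaining dividends) I = 3.10·e^(−0.0295·5/12) + 1.60·e^(−0.0295·6/12) = 4.6387
Current forward F = (S − I)·e^(rT) = (344.29 − 4.6387)·e^(0.0295·18/12) = 339.6513 × 1.045244 = 355.0185
Value (long) = (F − K)·e^(−rT) = (355.0185 − 330.25) × 0.956715 = 23.6964
Value = ₹23.70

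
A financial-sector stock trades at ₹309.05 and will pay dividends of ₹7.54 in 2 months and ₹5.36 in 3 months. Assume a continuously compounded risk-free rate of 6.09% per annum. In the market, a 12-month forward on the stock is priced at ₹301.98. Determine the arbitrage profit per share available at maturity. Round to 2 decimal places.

₹12.93 per share

PV(dividends) I = 7.54·e^(−0.0609·2/12) + 5.36·e^(−0.0609·3/12) = 12.7429
Fair forward F* = (S − I)·e^(rT) = (309.05 − 12.7429)·e^0.060900 = 296.3071 × 1.062793 = 314.9131
Market ₹301.98 < fair 314.9131: forward underpriced → reverse cash-and-carry (short the stock, invest proceeds at r, pay the dividends, go long the forward).
Profit at T = |F_mkt − F*| = |301.98 − 314.9131| = ₹12.93 per share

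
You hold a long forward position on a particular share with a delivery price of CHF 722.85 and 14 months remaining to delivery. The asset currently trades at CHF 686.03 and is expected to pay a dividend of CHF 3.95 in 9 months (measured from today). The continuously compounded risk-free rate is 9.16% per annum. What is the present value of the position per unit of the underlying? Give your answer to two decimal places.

CHF 32.76

PV(remaining dividends) I = 3.95·e^(−0.0916·9/12) = 3.6877
Current forward F = (S − I)·e^(rT) = (686.03 − 3.6877)·e^(0.0916·14/12) = 682.3423 × 1.112786 = 759.3010
Value (long) = (F − K)·e^(−rT) = (759.3010 − 722.85) × 0.898645 = 32.7565
Value = CHF 32.76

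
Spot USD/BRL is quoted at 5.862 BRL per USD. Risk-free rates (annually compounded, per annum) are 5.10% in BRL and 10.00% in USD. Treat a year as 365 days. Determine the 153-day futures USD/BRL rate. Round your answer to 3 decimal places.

By covered interest parity, F = S · (1+r_BRL)^T / (1+r_USD)^T
= 5.862 × 1.021070 / 1.040761 = 5.862 × 0.981080
F = 5.751 BRL per USD

5.751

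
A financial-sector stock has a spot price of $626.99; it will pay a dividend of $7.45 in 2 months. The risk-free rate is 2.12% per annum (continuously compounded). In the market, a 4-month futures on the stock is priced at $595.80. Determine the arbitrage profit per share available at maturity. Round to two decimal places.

PV(dividends) I = 7.45·e^(−0.0212·2/12) = 7.4237
Fair futures F* = (S − I)·e^(rT) = (626.99 − 7.4237)·e^0.007067 = 619.5663 × 1.007092 = 623.9603
Market $595.80 < fair 623.9603: forward underpriced → reverse cash-and-carry (short the stock, invest proceeds at r, pay the dividends, go long the forward).
Profit at T = |F_mkt − F*| = |595.80 − 623.9603| = $28.16 per share

$28.16 per share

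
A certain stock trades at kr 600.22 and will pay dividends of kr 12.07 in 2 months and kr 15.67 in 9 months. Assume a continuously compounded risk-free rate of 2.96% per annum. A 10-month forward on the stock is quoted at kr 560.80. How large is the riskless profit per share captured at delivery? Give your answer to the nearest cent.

PV(dividends) I = 12.07·e^(−0.0296·2/12) + 15.67·e^(−0.0296·9/12) = 27.3366
Fair forward F* = (S − I)·e^(rT) = (600.22 − 27.3366)·e^0.024667 = 572.8834 × 1.024974 = 587.1906
Market kr 560.80 < fair 587.1906: forward underpriced → reverse cash-and-carry (short the stock, invest proceeds at r, pay the dividends, go long the forward).
Profit at T = |F_mkt − F*| = |560.80 − 587.1906| = kr 26.39 per share

kr 26.39 per share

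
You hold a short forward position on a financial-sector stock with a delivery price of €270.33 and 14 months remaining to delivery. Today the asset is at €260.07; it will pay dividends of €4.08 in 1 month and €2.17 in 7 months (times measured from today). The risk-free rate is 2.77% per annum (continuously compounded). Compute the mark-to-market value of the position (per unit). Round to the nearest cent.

€7.87

PV(remaining dividends) I = 4.08·e^(−0.0277·1/12) + 2.17·e^(−0.0277·7/12) = 6.2058
Current forward F = (S − I)·e^(rT) = (260.07 − 6.2058)·e^(0.0277·14/12) = 253.8642 × 1.032845 = 262.2024
Value (long) = (F − K)·e^(−rT) = (262.2024 − 270.33) × 0.968200 = -7.8691
Short position value = −(long value) = €7.87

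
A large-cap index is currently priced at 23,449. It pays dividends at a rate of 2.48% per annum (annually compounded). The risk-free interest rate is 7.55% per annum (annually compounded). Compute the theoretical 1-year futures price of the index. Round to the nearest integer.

F = S · (1+r)^T / (1+q)^T
= 23449 × 1.075500 / 1.024800 = 23449 × 1.049473
F = 24,609

24,609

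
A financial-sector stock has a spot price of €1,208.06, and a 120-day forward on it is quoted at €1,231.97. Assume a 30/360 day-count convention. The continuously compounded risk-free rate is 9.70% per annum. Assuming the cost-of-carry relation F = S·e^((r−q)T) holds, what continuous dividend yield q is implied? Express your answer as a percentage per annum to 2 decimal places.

3.82%

From F = S·e^((r−q)T): (r − q) = ln(F/S)/T
ln(1231.97/1208.06) = ln(1.019792) = 0.019599
(r − q) = 0.019599 / (120/360) = 0.058797
q = r − ln(F/S)/T = 0.0970 − 0.058797 = 0.038203
q = 3.82%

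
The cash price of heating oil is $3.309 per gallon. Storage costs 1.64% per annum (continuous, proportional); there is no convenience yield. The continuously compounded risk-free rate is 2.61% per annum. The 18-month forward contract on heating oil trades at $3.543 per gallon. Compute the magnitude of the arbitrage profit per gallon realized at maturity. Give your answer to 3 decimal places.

$0.016 per gallon

Fair forward: F* = S·e^(carry·T), with carry = (r + u) = 0.0261 + 0.0164 = 0.0425
F* = 3.309 · e^(0.0425 × 18/12) = 3.309 · e^0.063750 = 3.309 × 1.065826 = $3.5268
Market $3.543 > fair $3.5268: forward overpriced → cash-and-carry (buy spot, short the forward).
At maturity, profit = |F_mkt − F*| = |3.543 − 3.5268| = $0.016 per gallon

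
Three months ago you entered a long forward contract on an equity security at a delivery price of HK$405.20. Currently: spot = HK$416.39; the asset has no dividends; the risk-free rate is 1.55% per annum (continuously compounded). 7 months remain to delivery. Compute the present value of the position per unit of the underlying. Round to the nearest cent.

HK$14.84

Current fair forward for the remaining 7 months: F = S·e^(r·T), r = 0.0155
F = 416.39 · e^(0.0155 × 7/12) = 416.39 × 1.009083 = 420.1721
Value of long forward = (F − K)·e^(−rT) = (420.1721 − 405.20) · e^(−0.0155·7/12)
= 14.9721 × 0.990999 = 14.84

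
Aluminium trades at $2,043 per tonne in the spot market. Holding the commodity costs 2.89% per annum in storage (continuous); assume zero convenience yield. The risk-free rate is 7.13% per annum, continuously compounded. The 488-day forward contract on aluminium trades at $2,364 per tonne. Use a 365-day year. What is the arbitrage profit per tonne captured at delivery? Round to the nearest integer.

Fair forward: F* = S·e^(carry·T), with carry = (r + u) = 0.0713 + 0.0289 = 0.1002
F* = 2043 · e^(0.1002 × 488/365) = 2043 · e^0.133966 = 2043 × 1.143354 = $2335.8722
Market $2364 > fair $2335.8722: forward overpriced → cash-and-carry (buy spot, short the forward).
At maturity, profit = |F_mkt − F*| = |2364 − 2335.8722| = $28 per tonne

$28 per tonne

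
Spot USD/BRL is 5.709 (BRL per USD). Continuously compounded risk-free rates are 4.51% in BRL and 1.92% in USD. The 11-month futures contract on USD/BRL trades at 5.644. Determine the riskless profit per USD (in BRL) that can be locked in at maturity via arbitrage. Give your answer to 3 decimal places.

Fair futures: F* = S·e^(carry·T), with carry = (r_BRL − r_USD) = 0.0451 − 0.0192 = 0.0259
F* = 5.709 · e^(0.0259 × 11/12) = 5.709 · e^0.023742 = 5.709 × 1.024026 = 5.8462
Market 5.644 < fair 5.8462: forward underpriced → reverse cash-and-carry (short spot, go long the forward).
At maturity, profit = |F_mkt − F*| = |5.644 − 5.8462| = 0.202 per USD (in BRL)

0.202 per USD (in BRL)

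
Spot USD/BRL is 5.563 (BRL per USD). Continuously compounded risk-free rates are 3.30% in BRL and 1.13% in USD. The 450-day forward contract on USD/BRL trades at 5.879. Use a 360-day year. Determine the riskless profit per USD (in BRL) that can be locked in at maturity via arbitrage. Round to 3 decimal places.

0.163 per USD (in BRL)

Fair forward: F* = S·e^(carry·T), with carry = (r_BRL − r_USD) = 0.0330 − 0.0113 = 0.0217
F* = 5.563 · e^(0.0217 × 450/360) = 5.563 · e^0.027125 = 5.563 × 1.027496 = 5.7160
Market 5.879 > fair 5.7160: forward overpriced → cash-and-carry (buy spot, short the forward).
At maturity, profit = |F_mkt − F*| = |5.879 − 5.7160| = 0.163 per USD (in BRL)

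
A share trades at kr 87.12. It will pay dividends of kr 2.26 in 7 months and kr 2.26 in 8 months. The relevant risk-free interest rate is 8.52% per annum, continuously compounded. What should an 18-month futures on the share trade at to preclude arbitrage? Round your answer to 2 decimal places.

PV(dividends) I = 2.26·e^(−0.0852·7/12) + 2.26·e^(−0.0852·8/12)
I = 2.1504 + 2.1352 = 4.2856
F = (S − I)·e^(rT) = (87.12 − 4.2856) · e^(0.0852·18/12)
= 82.8344 · e^0.127800 = 82.8344 × 1.136326 = kr 94.13

kr 94.13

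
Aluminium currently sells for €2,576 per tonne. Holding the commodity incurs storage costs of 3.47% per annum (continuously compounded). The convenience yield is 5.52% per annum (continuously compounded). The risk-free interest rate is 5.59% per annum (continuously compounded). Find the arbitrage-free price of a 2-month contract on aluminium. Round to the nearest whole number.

€2,591 per tonne

Net carry = r + u − y = 0.0559 + 0.0347 − 0.0552 = 0.0354
F = S·e^((r+u−y)T) = 2576 · e^(0.0354 × 2/12) = 2576 · e^0.005900
= 2576 × 1.005917 = €2,591 per tonne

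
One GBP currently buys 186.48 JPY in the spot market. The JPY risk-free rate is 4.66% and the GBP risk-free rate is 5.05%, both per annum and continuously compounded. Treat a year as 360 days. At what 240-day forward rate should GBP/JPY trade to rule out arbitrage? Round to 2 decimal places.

F = S·e^((r_JPY − r_GBP)T) = 186.48 · e^((0.0466 − 0.0505) × 240/360)
= 186.48 · e^-0.002600 = 186.48 × 0.997403
F = 186.00 JPY per GBP

186.00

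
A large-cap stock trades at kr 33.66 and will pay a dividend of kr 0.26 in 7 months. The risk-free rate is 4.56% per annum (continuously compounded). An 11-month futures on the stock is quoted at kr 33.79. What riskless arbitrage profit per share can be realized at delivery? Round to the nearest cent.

kr 1.04 per share

PV(dividends) I = 0.26·e^(−0.0456·7/12) = 0.2532
Fair futures F* = (S − I)·e^(rT) = (33.66 − 0.2532)·e^0.041800 = 33.4068 × 1.042686 = 34.8328
Market kr 33.79 < fair 34.8328: forward underpriced → reverse cash-and-carry (short the stock, invest proceeds at r, pay the dividends, go long the forward).
Profit at T = |F_mkt − F*| = |33.79 − 34.8328| = kr 1.04 per share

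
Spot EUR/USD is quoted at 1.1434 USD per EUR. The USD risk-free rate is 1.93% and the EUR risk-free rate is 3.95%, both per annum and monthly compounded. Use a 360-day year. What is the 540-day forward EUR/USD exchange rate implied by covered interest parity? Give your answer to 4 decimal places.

1.1094

By covered interest parity, F = S · (1+r_USD/12)^(12T) / (1+r_EUR/12)^(12T)
= 1.1434 × 1.029349 / 1.060937 = 1.1434 × 0.970226
F = 1.1094 USD per EUR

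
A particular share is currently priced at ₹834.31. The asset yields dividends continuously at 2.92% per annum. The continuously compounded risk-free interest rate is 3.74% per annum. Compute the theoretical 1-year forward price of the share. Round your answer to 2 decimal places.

F = S·e^((r − q)T) = 834.31 · e^((0.0374 − 0.0292) × 12/12)
= 834.31 · e^0.008200 = 834.31 × 1.008234
F = ₹841.18

₹841.18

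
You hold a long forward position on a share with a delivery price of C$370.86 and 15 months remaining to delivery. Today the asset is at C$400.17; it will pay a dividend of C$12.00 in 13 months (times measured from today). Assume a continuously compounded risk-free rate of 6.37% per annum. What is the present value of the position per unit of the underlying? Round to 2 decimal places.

PV(remaining dividends) I = 12.00·e^(−0.0637·13/12) = 11.1998
Current forward F = (S − I)·e^(rT) = (400.17 − 11.1998)·e^(0.0637·15/12) = 388.9702 × 1.082881 = 421.2084
Value (long) = (F − K)·e^(−rT) = (421.2084 − 370.86) × 0.923463 = 46.4949
Value = C$46.49

C$46.49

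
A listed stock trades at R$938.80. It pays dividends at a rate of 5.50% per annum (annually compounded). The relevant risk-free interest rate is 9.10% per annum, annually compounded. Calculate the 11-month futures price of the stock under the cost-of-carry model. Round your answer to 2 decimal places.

F = S · (1+r)^T / (1+q)^T
= 938.80 × 1.083110 / 1.050303 = 938.80 × 1.031236
F = R$968.12

R$968.12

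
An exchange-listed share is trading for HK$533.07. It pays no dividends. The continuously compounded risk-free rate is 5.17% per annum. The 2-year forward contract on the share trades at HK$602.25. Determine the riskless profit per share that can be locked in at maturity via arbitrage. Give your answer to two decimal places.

Fair forward: F* = S·e^(carry·T), with carry = r = 0.0517
F* = 533.07 · e^(0.0517 × 2) = 533.07 · e^0.103400 = 533.07 × 1.108935 = HK$591.1400
Market HK$602.25 > fair HK$591.1400: forward overpriced → cash-and-carry (buy spot, short the forward).
At maturity, profit = |F_mkt − F*| = |602.25 − 591.1400| = HK$11.11 per share

HK$11.11 per share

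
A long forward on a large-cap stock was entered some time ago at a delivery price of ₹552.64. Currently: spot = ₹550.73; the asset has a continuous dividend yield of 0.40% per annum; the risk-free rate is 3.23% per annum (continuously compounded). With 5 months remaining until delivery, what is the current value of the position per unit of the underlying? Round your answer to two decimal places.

₹4.56

Current fair forward for the remaining 5 months: F = S·e^((r − q)·T), (r − q) = 0.0323 − 0.0040 = 0.0283
F = 550.73 · e^(0.0283 × 5/12) = 550.73 × 1.011861 = 557.2622
Value of long forward = (F − K)·e^(−rT) = (557.2622 − 552.64) · e^(−0.0323·5/12)
= 4.6222 × 0.986632 = 4.56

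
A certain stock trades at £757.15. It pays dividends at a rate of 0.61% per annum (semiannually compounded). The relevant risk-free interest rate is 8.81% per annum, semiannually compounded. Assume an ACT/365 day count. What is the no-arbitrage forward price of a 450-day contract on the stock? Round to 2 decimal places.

£835.76

F = S · (1+r/2)^(2T) / (1+q/2)^(2T)
= 757.15 × 1.112147 / 1.007537 = 757.15 × 1.103827
F = £835.76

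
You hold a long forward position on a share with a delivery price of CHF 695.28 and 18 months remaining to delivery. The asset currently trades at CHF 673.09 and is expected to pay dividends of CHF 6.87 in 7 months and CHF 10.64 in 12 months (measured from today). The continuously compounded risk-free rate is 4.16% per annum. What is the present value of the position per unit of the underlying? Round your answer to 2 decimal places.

CHF 2.96

PV(remaining dividends) I = 6.87·e^(−0.0416·7/12) + 10.64·e^(−0.0416·12/12) = 16.9118
Current forward F = (S − I)·e^(rT) = (673.09 − 16.9118)·e^(0.0416·18/12) = 656.1782 × 1.064388 = 698.4282
Value (long) = (F − K)·e^(−rT) = (698.4282 − 695.28) × 0.939507 = 2.9578
Value = CHF 2.96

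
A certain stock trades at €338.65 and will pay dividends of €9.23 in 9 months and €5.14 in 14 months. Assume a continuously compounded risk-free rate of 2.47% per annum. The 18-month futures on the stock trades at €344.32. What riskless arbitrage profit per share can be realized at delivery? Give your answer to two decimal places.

PV(dividends) I = 9.23·e^(−0.0247·9/12) + 5.14·e^(−0.0247·14/12) = 14.0546
Fair futures F* = (S − I)·e^(rT) = (338.65 − 14.0546)·e^0.037050 = 324.5954 × 1.037745 = 336.8473
Market €344.32 > fair 336.8473: forward overpriced → cash-and-carry (borrow at r, buy the stock and collect the dividends, short the forward).
Profit at T = |F_mkt − F*| = |344.32 − 336.8473| = €7.47 per share

€7.47 per share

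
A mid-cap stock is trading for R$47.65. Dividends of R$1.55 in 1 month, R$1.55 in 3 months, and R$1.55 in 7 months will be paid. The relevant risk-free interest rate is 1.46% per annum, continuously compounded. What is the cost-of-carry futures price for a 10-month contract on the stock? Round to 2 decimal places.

R$43.55

PV(dividends) I = 1.55·e^(−0.0146·1/12) + 1.55·e^(−0.0146·3/12) + 1.55·e^(−0.0146·7/12)
I = 1.5481 + 1.5444 + 1.5369 = 4.6294
F = (S − I)·e^(rT) = (47.65 − 4.6294) · e^(0.0146·10/12)
= 43.0206 · e^0.012167 = 43.0206 × 1.012241 = R$43.55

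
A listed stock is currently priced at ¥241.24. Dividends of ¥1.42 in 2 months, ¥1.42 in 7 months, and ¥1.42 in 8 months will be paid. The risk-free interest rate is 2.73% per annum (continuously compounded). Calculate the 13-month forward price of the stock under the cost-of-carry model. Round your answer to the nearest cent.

¥244.15

PV(dividends) I = 1.42·e^(−0.0273·2/12) + 1.42·e^(−0.0273·7/12) + 1.42·e^(−0.0273·8/12)
I = 1.4136 + 1.3976 + 1.3944 = 4.2056
F = (S − I)·e^(rT) = (241.24 − 4.2056) · e^(0.0273·13/12)
= 237.0344 · e^0.029575 = 237.0344 × 1.030017 = ¥244.15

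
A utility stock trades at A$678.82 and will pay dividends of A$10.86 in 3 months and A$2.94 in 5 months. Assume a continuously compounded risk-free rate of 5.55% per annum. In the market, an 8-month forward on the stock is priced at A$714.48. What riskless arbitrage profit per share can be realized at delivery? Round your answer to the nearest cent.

PV(dividends) I = 10.86·e^(−0.0555·3/12) + 2.94·e^(−0.0555·5/12) = 13.5832
Fair forward F* = (S − I)·e^(rT) = (678.82 − 13.5832)·e^0.037000 = 665.2368 × 1.037693 = 690.3116
Market A$714.48 > fair 690.3116: forward overpriced → cash-and-carry (borrow at r, buy the stock and collect the dividends, short the forward).
Profit at T = |F_mkt − F*| = |714.48 − 690.3116| = A$24.17 per share

A$24.17 per share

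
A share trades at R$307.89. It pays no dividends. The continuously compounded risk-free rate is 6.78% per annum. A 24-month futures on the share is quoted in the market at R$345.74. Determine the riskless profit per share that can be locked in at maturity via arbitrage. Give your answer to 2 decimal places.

R$6.86 per share

Fair futures: F* = S·e^(carry·T), with carry = r = 0.0678
F* = 307.89 · e^(0.0678 × 24/12) = 307.89 · e^0.135600 = 307.89 × 1.145224 = R$352.6030
Market R$345.74 < fair R$352.6030: forward underpriced → reverse cash-and-carry (short spot, go long the forward).
At maturity, profit = |F_mkt − F*| = |345.74 − 352.6030| = R$6.86 per share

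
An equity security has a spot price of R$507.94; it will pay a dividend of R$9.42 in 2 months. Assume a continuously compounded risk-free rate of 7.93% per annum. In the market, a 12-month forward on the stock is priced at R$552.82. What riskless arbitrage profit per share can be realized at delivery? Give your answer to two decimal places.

PV(dividends) I = 9.42·e^(−0.0793·2/12) = 9.2963
Fair forward F* = (S − I)·e^(rT) = (507.94 − 9.2963)·e^0.079300 = 498.6437 × 1.082529 = 539.7963
Market R$552.82 > fair 539.7963: forward overpriced → cash-and-carry (borrow at r, buy the stock and collect the dividends, short the forward).
Profit at T = |F_mkt − F*| = |552.82 − 539.7963| = R$13.02 per share

R$13.02 per share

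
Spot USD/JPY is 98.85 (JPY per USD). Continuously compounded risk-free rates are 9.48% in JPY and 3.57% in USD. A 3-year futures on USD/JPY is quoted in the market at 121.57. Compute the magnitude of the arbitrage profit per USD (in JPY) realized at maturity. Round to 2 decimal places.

3.54 per USD (in JPY)

Fair futures: F* = S·e^(carry·T), with carry = (r_JPY − r_USD) = 0.0948 − 0.0357 = 0.0591
F* = 98.85 · e^(0.0591 × 3) = 98.85 · e^0.177300 = 98.85 × 1.193989 = 118.0258
Market 121.57 > fair 118.0258: forward overpriced → cash-and-carry (buy spot, short the forward).
At maturity, profit = |F_mkt − F*| = |121.57 − 118.0258| = 3.54 per USD (in JPY)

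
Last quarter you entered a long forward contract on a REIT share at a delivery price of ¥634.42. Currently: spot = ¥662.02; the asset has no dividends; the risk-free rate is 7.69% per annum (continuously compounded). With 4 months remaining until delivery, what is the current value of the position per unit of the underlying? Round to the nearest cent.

Current fair forward for the remaining 4 months: F = S·e^(r·T), r = 0.0769
F = 662.02 · e^(0.0769 × 4/12) = 662.02 × 1.025965 = 679.2093
Value of long forward = (F − K)·e^(−rT) = (679.2093 − 634.42) · e^(−0.0769·4/12)
= 44.7893 × 0.974692 = 43.66

¥43.66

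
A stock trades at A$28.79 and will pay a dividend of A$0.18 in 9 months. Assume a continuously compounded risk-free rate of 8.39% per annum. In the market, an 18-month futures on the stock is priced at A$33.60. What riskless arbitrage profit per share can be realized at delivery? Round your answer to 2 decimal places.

A$1.14 per share

PV(dividends) I = 0.18·e^(−0.0839·9/12) = 0.1690
Fair futures F* = (S − I)·e^(rT) = (28.79 − 0.1690)·e^0.125850 = 28.6210 × 1.134112 = 32.4594
Market A$33.60 > fair 32.4594: forward overpriced → cash-and-carry (borrow at r, buy the stock and collect the dividends, short the forward).
Profit at T = |F_mkt − F*| = |33.60 − 32.4594| = A$1.14 per share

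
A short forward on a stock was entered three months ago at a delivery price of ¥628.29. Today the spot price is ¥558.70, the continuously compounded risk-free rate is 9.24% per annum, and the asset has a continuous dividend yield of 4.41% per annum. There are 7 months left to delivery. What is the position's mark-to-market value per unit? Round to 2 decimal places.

Current fair forward for the remaining 7 months: F = S·e^((r − q)·T), (r − q) = 0.0924 − 0.0441 = 0.0483
F = 558.70 · e^(0.0483 × 7/12) = 558.70 × 1.028576 = 574.6654
Value of long forward = (F − K)·e^(−rT) = (574.6654 − 628.29) · e^(−0.0924·7/12)
= -53.6246 × 0.947527 = -50.81
Short position value = −(long value) = ¥50.81

¥50.81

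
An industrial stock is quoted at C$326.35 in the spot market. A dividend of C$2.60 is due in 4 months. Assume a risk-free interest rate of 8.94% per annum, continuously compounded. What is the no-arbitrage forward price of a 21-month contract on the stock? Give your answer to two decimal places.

PV(dividends) I = 2.60·e^(−0.0894·4/12)
I = 2.5237
F = (S − I)·e^(rT) = (326.35 − 2.5237) · e^(0.0894·21/12)
= 323.8263 · e^0.156450 = 323.8263 × 1.169352 = C$378.67

C$378.67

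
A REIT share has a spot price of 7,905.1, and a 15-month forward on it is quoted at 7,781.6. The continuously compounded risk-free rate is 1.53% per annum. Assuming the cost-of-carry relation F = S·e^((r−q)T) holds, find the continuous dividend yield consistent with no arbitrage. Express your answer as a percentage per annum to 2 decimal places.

2.79%

From F = S·e^((r−q)T): (r − q) = ln(F/S)/T
ln(7781.6/7905.1) = ln(0.984377) = -0.015746
(r − q) = -0.015746 / (15/12) = -0.012597
q = r − ln(F/S)/T = 0.0153 + 0.012597 = 0.027897
q = 2.79%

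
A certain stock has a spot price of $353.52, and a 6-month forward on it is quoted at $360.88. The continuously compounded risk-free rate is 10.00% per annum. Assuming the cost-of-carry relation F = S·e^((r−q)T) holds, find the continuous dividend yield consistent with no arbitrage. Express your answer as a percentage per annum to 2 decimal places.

From F = S·e^((r−q)T): (r − q) = ln(F/S)/T
ln(360.88/353.52) = ln(1.020819) = 0.020605
(r − q) = 0.020605 / (6/12) = 0.041210
q = r − ln(F/S)/T = 0.1000 − 0.041210 = 0.058790
q = 5.88%

5.88%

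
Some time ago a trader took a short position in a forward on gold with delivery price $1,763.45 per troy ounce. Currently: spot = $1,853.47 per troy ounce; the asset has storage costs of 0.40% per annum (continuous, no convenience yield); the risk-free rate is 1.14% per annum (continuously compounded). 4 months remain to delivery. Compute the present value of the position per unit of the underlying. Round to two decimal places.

-$99.18 per troy ounce

Current fair forward for the remaining 4 months: F = S·e^((r + u)·T), (r + u) = 0.0114 + 0.0040 = 0.0154
F = 1853.47 · e^(0.0154 × 4/12) = 1853.47 × 1.00514653 = 1863.0089
Value of long forward = (F − K)·e^(−rT) = (1863.0089 − 1763.45) · e^(−0.0114·4/12)
= 99.5589 × 0.99620721 = 99.18
Short position value = −(long value) = -$99.18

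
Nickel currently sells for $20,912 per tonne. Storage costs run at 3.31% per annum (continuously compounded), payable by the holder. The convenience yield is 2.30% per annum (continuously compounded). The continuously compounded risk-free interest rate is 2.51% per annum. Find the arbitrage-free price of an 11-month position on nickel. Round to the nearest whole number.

Net carry = r + u − y = 0.0251 + 0.0331 − 0.0230 = 0.0352
F = S·e^((r+u−y)T) = 20912 · e^(0.0352 × 11/12) = 20912 · e^0.032267
= 20912 × 1.032793 = $21,598 per tonne

$21,598 per tonne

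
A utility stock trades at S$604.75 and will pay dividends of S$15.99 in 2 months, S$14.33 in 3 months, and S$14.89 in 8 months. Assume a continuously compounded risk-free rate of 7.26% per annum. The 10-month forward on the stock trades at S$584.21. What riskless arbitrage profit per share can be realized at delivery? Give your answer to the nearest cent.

S$11.45 per share

PV(dividends) I = 15.99·e^(−0.0726·2/12) + 14.33·e^(−0.0726·3/12) + 14.89·e^(−0.0726·8/12) = 44.0564
Fair forward F* = (S − I)·e^(rT) = (604.75 − 44.0564)·e^0.060500 = 560.6936 × 1.062368 = 595.6629
Market S$584.21 < fair 595.6629: forward underpriced → reverse cash-and-carry (short the stock, invest proceeds at r, pay the dividends, go long the forward).
Profit at T = |F_mkt − F*| = |584.21 − 595.6629| = S$11.45 per share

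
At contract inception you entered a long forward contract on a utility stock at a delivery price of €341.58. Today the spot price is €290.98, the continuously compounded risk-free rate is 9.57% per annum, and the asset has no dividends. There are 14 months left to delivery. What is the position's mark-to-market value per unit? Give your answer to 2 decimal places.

-€14.51

Current fair forward for the remaining 14 months: F = S·e^(r·T), r = 0.0957
F = 290.98 · e^(0.0957 × 14/12) = 290.98 × 1.118121 = 325.3508
Value of long forward = (F − K)·e^(−rT) = (325.3508 − 341.58) · e^(−0.0957·14/12)
= -16.2292 × 0.894357 = -14.51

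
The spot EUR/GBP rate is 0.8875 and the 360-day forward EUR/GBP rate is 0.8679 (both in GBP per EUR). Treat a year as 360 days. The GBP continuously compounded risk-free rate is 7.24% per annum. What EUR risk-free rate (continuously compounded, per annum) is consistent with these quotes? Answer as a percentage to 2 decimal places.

F = S·e^((r_GBP − r_EUR)T) ⇒ r_EUR = r_GBP − ln(F/S)/T
ln(0.8679/0.8875) = -0.022332; /(360/360) = -0.022332
r_EUR = 0.0724 + 0.022332 = 0.094732
r_EUR = 9.47%

9.47%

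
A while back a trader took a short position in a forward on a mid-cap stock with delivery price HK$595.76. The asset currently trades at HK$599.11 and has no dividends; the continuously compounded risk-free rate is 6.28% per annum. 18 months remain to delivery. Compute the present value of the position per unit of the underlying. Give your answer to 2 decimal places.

Current fair forward for the remaining 18 months: F = S·e^(r·T), r = 0.0628
F = 599.11 · e^(0.0628 × 18/12) = 599.11 × 1.098779 = 658.2895
Value of long forward = (F − K)·e^(−rT) = (658.2895 − 595.76) · e^(−0.0628·18/12)
= 62.5295 × 0.910101 = 56.91
Short position value = −(long value) = -HK$56.91

-HK$56.91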